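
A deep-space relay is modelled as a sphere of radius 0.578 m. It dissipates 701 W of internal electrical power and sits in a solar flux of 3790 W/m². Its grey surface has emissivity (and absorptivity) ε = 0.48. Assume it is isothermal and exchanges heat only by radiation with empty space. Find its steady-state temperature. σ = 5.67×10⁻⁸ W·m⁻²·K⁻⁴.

T ≈ 389 K

At steady state, absorbed solar power + internal power = radiated power.
Absorbed: α·S·A_cross = 0.48·3790·1.050 = 1909 W (cross-section πr²).
Total input = 1909 + 701 = 2610 W.
Radiated: εσ·A_surf·T⁴ with A_surf = 4πr² = 4.198 m².
T⁴ = 2610/(0.48·5.67×10⁻⁸·4.198) = 2.285×10¹⁰ K⁴.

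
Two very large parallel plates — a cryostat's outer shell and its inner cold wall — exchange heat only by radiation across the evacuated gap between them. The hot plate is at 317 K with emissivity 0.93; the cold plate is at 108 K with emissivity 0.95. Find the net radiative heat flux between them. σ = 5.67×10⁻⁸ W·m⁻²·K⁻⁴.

q ≈ 501 W/m²

For two infinite grey parallel plates, q = σ(T₁⁴ − T₂⁴)/(1/ε₁ + 1/ε₂ − 1).
T₁⁴ − T₂⁴ = 1.010×10¹⁰ − 1.360×10⁸ = 9.962×10⁹ K⁴.
1/ε₁ + 1/ε₂ − 1 = 1.075 + 1.053 − 1 = 1.128.
q = 5.67×10⁻⁸ × 9.962×10⁹ / 1.128.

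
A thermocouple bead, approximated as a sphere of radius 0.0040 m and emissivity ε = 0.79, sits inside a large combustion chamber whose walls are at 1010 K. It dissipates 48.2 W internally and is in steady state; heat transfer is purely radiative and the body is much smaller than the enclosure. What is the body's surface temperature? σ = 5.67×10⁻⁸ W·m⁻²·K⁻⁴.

For a small grey body in a large enclosure, net radiated power = εσA(T⁴ − T_w⁴).
Steady state: P = εσA(T⁴ − T_w⁴) with A = 4πr² = 2.011×10⁻⁴ m².
T⁴ = P/(εσA) + T_w⁴ = 48.2/(0.79·5.67×10⁻⁸·2.011×10⁻⁴) + (1010)⁴
    = 5.352×10¹² + 1.041×10¹² = 6.392×10¹² K⁴.

T ≈ 1590 K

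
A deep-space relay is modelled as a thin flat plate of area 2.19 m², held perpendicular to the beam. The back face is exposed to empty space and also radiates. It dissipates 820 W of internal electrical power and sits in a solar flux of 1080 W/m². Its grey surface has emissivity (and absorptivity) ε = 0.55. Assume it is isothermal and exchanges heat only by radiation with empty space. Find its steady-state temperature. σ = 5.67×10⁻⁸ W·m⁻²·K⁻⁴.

T ≈ 353 K

At steady state, absorbed solar power + internal power = radiated power.
Absorbed: α·S·A_cross = 0.55·1080·2.190 = 1301 W (cross-section A).
Total input = 1301 + 820 = 2121 W.
Radiated: εσ·A_surf·T⁴ with A_surf = 2A = 4.380 m².
T⁴ = 2121/(0.55·5.67×10⁻⁸·4.380) = 1.553×10¹⁰ K⁴.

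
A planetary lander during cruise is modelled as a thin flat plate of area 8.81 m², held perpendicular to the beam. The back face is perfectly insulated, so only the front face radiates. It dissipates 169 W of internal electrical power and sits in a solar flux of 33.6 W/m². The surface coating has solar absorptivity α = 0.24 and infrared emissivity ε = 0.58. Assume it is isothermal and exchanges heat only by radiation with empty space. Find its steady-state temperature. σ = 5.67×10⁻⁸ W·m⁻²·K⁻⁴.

T ≈ 170 K

At steady state, absorbed solar power + internal power = radiated power.
Absorbed: α·S·A_cross = 0.24·33.6·8.810 = 71.04 W (cross-section A).
Total input = 71.04 + 169 = 240.0 W.
Radiated: εσ·A_surf·T⁴ with A_surf = A = 8.810 m².
T⁴ = 240.0/(0.58·5.67×10⁻⁸·8.810) = 8.285×10⁸ K⁴.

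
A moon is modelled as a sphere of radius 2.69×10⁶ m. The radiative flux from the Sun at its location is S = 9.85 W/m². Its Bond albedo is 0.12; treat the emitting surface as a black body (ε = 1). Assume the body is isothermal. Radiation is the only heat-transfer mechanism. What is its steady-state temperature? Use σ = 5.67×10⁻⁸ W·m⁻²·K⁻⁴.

T ≈ 78.6 K

At equilibrium, absorbed power = emitted power.
Absorbing cross-section = πr² = 2.273×10¹³ m²; emitting surface = 4πr² = 9.093×10¹³ m² (ratio 4).
(1−a)S·A_cross = εσ·A_surf·T⁴  ⇒  T⁴ = (1−a)S/(4σ).
T⁴ = 0.880·9.85/(4·5.67×10⁻⁸) = 3.822×10⁷ K⁴.
T = (3.822×10⁷)^(1/4).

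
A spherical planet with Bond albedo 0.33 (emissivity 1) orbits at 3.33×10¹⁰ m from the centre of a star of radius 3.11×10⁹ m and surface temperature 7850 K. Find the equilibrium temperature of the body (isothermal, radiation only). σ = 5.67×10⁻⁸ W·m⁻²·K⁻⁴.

The star's surface emits σT_*⁴; at distance d the flux is S = σT_*⁴(R_*/d)².
S = 5.67×10⁻⁸·(7850)⁴·(3.11×10⁹/3.33×10¹⁰)² = 1.878×10⁶ W/m².
For an isothermal sphere T⁴ = (1−a)S/(4σ) = 5.548×10¹² K⁴.

T ≈ 1530 K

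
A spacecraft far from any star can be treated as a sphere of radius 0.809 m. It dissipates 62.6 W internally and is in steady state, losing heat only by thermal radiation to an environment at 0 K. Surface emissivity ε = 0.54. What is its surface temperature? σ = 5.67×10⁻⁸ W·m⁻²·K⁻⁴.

T ≈ 126 K

Steady state: internal power = radiated power, P = εσA T⁴.
Radiating area A = 4πr² = 8.224 m².
T⁴ = P/(εσA) = 62.6/(0.54·5.67×10⁻⁸·8.224) = 2.486×10⁸ K⁴.
T = (2.486×10⁸)^(1/4).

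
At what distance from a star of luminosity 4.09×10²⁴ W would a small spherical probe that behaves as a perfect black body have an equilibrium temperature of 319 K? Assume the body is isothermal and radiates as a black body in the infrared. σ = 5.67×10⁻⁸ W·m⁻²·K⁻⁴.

d ≈ 1.18×10¹⁰ m

For an isothermal black-emitting sphere, (1−a)S·πr² = σ·4πr²·T⁴ ⇒ S = 4σT⁴/(1−a).
S = 4·5.67×10⁻⁸·(319)⁴/1.00 = 2349 W/m².
Flux falls as S = L/(4πd²), so d = √(L/(4πS)) = √(4.09×10²⁴/(4π·2349)).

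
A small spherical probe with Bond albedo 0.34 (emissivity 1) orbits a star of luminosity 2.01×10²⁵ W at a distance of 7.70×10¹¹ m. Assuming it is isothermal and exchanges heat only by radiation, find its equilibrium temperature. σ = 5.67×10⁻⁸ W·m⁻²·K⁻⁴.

First find the stellar flux at distance d: S = L/(4πd²) = 2.01×10²⁵/(4π·(7.70×10¹¹)²) = 2.698 W/m².
For an isothermal sphere, absorbed (1−a)S·πr² = emitted σ·4πr²·T⁴, so T⁴ = (1−a)S/(4σ).
T⁴ = 0.660·2.698/(4·5.67×10⁻⁸) = 7.851×10⁶ K⁴.

T ≈ 52.9 K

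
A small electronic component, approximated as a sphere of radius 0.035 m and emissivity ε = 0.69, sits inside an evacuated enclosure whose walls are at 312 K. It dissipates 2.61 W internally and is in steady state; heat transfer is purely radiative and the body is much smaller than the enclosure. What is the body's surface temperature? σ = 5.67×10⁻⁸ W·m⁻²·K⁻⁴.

For a small grey body in a large enclosure, net radiated power = εσA(T⁴ − T_w⁴).
Steady state: P = εσA(T⁴ − T_w⁴) with A = 4πr² = 0.01539 m².
T⁴ = P/(εσA) + T_w⁴ = 2.61/(0.69·5.67×10⁻⁸·0.01539) + (312)⁴
    = 4.334×10⁹ + 9.476×10⁹ = 1.381×10¹⁰ K⁴.

T ≈ 343 K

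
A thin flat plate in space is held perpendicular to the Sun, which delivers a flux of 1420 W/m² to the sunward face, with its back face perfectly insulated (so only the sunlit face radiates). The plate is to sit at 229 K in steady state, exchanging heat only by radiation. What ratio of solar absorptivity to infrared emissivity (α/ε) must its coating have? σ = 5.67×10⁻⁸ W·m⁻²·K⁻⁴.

α/ε ≈ 0.110

Balance: αS·A = εσ·1A·T⁴ ⇒ α/ε = σT⁴/S.
α/ε = 5.67×10⁻⁸·(229)⁴/1420 = 5.67×10⁻⁸·2.750×10⁹/1420.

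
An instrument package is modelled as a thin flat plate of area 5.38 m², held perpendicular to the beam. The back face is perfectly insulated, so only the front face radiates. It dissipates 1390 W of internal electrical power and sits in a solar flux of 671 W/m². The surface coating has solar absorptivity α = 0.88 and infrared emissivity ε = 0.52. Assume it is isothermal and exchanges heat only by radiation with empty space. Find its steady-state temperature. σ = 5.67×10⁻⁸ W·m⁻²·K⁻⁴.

At steady state, absorbed solar power + internal power = radiated power.
Absorbed: α·S·A_cross = 0.88·671·5.380 = 3177 W (cross-section A).
Total input = 3177 + 1390 = 4567 W.
Radiated: εσ·A_surf·T⁴ with A_surf = A = 5.380 m².
T⁴ = 4567/(0.52·5.67×10⁻⁸·5.380) = 2.879×10¹⁰ K⁴.

T ≈ 412 K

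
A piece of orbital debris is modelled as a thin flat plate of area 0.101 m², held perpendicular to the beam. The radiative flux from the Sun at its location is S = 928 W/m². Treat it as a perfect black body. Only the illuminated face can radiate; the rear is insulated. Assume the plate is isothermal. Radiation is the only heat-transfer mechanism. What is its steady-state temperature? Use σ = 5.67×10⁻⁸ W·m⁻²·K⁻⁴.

T ≈ 358 K

At equilibrium, absorbed power = emitted power.
Absorbing cross-section = A = 0.1010 m²; emitting surface = A = 0.1010 m² (ratio 1).
S·A_cross = εσ·A_surf·T⁴  ⇒  T⁴ = S/(1σ).
T⁴ = 1.00·928/(1·5.67×10⁻⁸) = 1.637×10¹⁰ K⁴.
T = (1.637×10¹⁰)^(1/4).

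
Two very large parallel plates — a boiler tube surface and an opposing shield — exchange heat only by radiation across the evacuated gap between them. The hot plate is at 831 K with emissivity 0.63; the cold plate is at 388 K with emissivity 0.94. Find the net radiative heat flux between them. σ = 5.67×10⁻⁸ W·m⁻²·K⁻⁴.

For two infinite grey parallel plates, q = σ(T₁⁴ − T₂⁴)/(1/ε₁ + 1/ε₂ − 1).
T₁⁴ − T₂⁴ = 4.769×10¹¹ − 2.266×10¹⁰ = 4.542×10¹¹ K⁴.
1/ε₁ + 1/ε₂ − 1 = 1.587 + 1.064 − 1 = 1.651.
q = 5.67×10⁻⁸ × 4.542×10¹¹ / 1.651.

q ≈ 15600 W/m²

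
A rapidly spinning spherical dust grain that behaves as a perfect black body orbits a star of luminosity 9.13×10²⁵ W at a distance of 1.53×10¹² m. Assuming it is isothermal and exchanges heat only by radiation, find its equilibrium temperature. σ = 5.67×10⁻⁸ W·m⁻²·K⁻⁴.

First find the stellar flux at distance d: S = L/(4πd²) = 9.13×10²⁵/(4π·(1.53×10¹²)²) = 3.104 W/m².
For an isothermal sphere, absorbed (1−a)S·πr² = emitted σ·4πr²·T⁴, so T⁴ = (1−a)S/(4σ).
T⁴ = 1.00·3.104/(4·5.67×10⁻⁸) = 1.368×10⁷ K⁴.

T ≈ 60.8 K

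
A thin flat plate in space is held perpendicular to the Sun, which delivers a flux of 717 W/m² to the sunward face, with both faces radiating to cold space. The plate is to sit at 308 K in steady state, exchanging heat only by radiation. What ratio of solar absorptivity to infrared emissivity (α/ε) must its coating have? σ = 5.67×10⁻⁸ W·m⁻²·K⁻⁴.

α/ε ≈ 1.42

Balance: αS·A = εσ·2A·T⁴ ⇒ α/ε = 2σT⁴/S.
α/ε = 2·5.67×10⁻⁸·(308)⁴/717 = 2·5.67×10⁻⁸·8.999×10⁹/717.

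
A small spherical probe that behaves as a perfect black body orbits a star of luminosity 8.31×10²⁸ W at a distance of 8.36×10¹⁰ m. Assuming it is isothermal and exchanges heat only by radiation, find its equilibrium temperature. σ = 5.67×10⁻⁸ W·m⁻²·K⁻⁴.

First find the stellar flux at distance d: S = L/(4πd²) = 8.31×10²⁸/(4π·(8.36×10¹⁰)²) = 9.462×10⁵ W/m².
For an isothermal sphere, absorbed (1−a)S·πr² = emitted σ·4πr²·T⁴, so T⁴ = (1−a)S/(4σ).
T⁴ = 1.00·9.462×10⁵/(4·5.67×10⁻⁸) = 4.172×10¹² K⁴.

T ≈ 1430 K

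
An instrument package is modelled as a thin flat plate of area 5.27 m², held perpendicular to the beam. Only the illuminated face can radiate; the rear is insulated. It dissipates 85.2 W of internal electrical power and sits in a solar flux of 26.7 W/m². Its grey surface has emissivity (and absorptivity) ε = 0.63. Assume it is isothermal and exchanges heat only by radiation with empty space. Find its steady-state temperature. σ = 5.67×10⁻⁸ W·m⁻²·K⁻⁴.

T ≈ 174 K

At steady state, absorbed solar power + internal power = radiated power.
Absorbed: α·S·A_cross = 0.63·26.7·5.270 = 88.65 W (cross-section A).
Total input = 88.65 + 85.2 = 173.8 W.
Radiated: εσ·A_surf·T⁴ with A_surf = A = 5.270 m².
T⁴ = 173.8/(0.63·5.67×10⁻⁸·5.270) = 9.235×10⁸ K⁴.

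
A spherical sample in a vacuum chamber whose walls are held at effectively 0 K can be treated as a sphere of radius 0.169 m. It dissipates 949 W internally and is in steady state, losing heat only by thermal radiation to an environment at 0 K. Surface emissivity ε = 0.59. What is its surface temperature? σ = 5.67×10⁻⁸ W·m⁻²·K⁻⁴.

T ≈ 530 K

Steady state: internal power = radiated power, P = εσA T⁴.
Radiating area A = 4πr² = 0.3589 m².
T⁴ = P/(εσA) = 949/(0.59·5.67×10⁻⁸·0.3589) = 7.904×10¹⁰ K⁴.
T = (7.904×10¹⁰)^(1/4).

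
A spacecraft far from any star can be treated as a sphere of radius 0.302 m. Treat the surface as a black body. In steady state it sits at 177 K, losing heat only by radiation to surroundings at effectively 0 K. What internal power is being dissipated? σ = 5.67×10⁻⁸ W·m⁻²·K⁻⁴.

P ≈ 63.8 W

Steady state: P = εσA T⁴.
A = 4πr² = 1.146 m²; T⁴ = (177)⁴ = 9.815×10⁸ K⁴.
P = 1.0 × 5.67×10⁻⁸ × 1.146 × 9.815×10⁸.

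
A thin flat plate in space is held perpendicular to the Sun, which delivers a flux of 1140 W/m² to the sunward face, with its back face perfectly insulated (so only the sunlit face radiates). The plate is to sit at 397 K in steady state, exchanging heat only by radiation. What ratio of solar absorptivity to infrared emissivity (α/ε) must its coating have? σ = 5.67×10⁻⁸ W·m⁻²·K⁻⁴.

Balance: αS·A = εσ·1A·T⁴ ⇒ α/ε = σT⁴/S.
α/ε = 5.67×10⁻⁸·(397)⁴/1140 = 5.67×10⁻⁸·2.484×10¹⁰/1140.

α/ε ≈ 1.24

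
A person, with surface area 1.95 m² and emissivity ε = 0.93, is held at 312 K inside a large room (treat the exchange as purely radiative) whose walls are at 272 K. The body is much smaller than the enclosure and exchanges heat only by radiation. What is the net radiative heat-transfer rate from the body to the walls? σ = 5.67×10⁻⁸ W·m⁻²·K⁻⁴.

For a small grey body in a large enclosure: P_net = εσA(T_body⁴ − T_wall⁴).
A = 1.95 m²; T_body⁴ − T_wall⁴ = 9.476×10⁹ − 5.474×10⁹ = 4.002×10⁹ K⁴.
|P_net| = 0.93·5.67×10⁻⁸·1.950·4.002×10⁹.

P_net ≈ 412 W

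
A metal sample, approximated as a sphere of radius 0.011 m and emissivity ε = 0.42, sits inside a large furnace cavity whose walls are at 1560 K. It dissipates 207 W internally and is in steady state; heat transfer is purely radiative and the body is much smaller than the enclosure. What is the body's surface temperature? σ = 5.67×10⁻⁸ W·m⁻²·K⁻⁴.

For a small grey body in a large enclosure, net radiated power = εσA(T⁴ − T_w⁴).
Steady state: P = εσA(T⁴ − T_w⁴) with A = 4πr² = 0.001521 m².
T⁴ = P/(εσA) + T_w⁴ = 207/(0.42·5.67×10⁻⁸·0.001521) + (1560)⁴
    = 5.717×10¹² + 5.922×10¹² = 1.164×10¹³ K⁴.

T ≈ 1850 K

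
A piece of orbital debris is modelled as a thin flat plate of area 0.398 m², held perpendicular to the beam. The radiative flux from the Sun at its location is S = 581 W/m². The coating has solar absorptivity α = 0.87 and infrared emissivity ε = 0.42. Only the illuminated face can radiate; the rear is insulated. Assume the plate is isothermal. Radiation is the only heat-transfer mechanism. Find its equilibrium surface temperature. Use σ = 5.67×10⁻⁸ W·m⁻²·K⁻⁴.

T ≈ 382 K

At equilibrium, absorbed power = emitted power.
Absorbing cross-section = A = 0.3980 m²; emitting surface = A = 0.3980 m² (ratio 1).
αS·A_cross = εσ·A_surf·T⁴  ⇒  T⁴ = αS/(ε·1σ).
T⁴ = 0.870·581/(0.42·1·5.67×10⁻⁸) = 2.123×10¹⁰ K⁴.
T = (2.123×10¹⁰)^(1/4).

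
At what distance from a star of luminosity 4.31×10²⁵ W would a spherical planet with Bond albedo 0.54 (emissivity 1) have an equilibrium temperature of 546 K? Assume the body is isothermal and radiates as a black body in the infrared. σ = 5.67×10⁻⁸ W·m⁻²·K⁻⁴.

For an isothermal black-emitting sphere, (1−a)S·πr² = σ·4πr²·T⁴ ⇒ S = 4σT⁴/(1−a).
S = 4·5.67×10⁻⁸·(546)⁴/0.460 = 43820 W/m².
Flux falls as S = L/(4πd²), so d = √(L/(4πS)) = √(4.31×10²⁵/(4π·43820)).

d ≈ 8.85×10⁹ m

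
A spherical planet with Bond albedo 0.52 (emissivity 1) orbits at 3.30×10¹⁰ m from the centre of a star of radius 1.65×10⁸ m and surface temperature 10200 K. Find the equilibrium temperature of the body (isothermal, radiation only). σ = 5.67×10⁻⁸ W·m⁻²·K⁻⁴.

T ≈ 425 K

The star's surface emits σT_*⁴; at distance d the flux is S = σT_*⁴(R_*/d)².
S = 5.67×10⁻⁸·(10200)⁴·(1.65×10⁸/3.30×10¹⁰)² = 15340 W/m².
For an isothermal sphere T⁴ = (1−a)S/(4σ) = 3.247×10¹⁰ K⁴.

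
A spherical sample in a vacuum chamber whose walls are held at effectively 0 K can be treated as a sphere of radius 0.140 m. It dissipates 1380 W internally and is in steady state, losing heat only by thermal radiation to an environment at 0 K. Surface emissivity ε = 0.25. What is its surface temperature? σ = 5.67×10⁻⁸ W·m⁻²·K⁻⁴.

T ≈ 793 K

Steady state: internal power = radiated power, P = εσA T⁴.
Radiating area A = 4πr² = 0.2463 m².
T⁴ = P/(εσA) = 1380/(0.25·5.67×10⁻⁸·0.2463) = 3.953×10¹¹ K⁴.
T = (3.953×10¹¹)^(1/4).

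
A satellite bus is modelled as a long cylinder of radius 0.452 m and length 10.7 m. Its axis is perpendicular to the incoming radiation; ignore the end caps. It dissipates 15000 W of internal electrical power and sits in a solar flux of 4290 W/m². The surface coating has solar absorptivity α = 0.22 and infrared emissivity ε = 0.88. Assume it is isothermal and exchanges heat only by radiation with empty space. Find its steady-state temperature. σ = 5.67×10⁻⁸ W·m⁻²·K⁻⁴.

T ≈ 355 K

At steady state, absorbed solar power + internal power = radiated power.
Absorbed: α·S·A_cross = 0.22·4290·9.673 = 9129 W (cross-section 2rL).
Total input = 9129 + 15000 = 24130 W.
Radiated: εσ·A_surf·T⁴ with A_surf = 2πrL = 30.39 m².
T⁴ = 24130/(0.88·5.67×10⁻⁸·30.39) = 1.591×10¹⁰ K⁴.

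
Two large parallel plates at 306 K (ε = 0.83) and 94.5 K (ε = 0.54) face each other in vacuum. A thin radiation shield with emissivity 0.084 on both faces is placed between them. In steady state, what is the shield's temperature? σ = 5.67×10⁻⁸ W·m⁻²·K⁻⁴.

In steady state the net flux on the hot side equals that on the cold side.
σ(T₁⁴−T_s⁴)/D₁ = σ(T_s⁴−T₂⁴)/D₂, with D₁ = 1/ε₁+1/ε_s−1 = 12.11, D₂ = 1/ε_s+1/ε₂−1 = 12.76.
Solve for T_s⁴: T_s⁴ = (D₂·T₁⁴ + D₁·T₂⁴)/(D₁+D₂) = 4.537×10⁹ K⁴.

T_s ≈ 260 K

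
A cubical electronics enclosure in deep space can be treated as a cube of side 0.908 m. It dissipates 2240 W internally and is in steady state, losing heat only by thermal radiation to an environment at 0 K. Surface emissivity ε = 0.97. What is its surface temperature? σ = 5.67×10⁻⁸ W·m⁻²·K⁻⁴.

T ≈ 301 K

Steady state: internal power = radiated power, P = εσA T⁴.
Radiating area A = 6L² = 4.947 m².
T⁴ = P/(εσA) = 2240/(0.97·5.67×10⁻⁸·4.947) = 8.233×10⁹ K⁴.
T = (8.233×10⁹)^(1/4).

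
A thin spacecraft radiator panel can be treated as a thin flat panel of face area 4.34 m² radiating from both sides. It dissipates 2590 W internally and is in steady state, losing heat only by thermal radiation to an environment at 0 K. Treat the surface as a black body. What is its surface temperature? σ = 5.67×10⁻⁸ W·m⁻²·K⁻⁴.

Steady state: internal power = radiated power, P = εσA T⁴.
Radiating area A = 2·4.34 = 8.680 m².
T⁴ = P/(εσA) = 2590/(1.0·5.67×10⁻⁸·8.680) = 5.263×10⁹ K⁴.
T = (5.263×10⁹)^(1/4).

T ≈ 269 K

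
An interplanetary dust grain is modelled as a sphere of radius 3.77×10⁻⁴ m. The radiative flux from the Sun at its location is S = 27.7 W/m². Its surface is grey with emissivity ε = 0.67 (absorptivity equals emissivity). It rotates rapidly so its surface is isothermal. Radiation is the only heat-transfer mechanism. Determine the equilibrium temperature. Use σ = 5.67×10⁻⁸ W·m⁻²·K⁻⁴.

T ≈ 105 K

At equilibrium, absorbed power = emitted power.
Absorbing cross-section = πr² = 4.465×10⁻⁷ m²; emitting surface = 4πr² = 1.786×10⁻⁶ m² (ratio 4).
εS·A_cross = εσ·A_surf·T⁴  ⇒  T⁴ = S/(4σ)   (ε cancels).
T⁴ = 27.7/(4·5.67×10⁻⁸) = 1.221×10⁸ K⁴.
T = (1.221×10⁸)^(1/4).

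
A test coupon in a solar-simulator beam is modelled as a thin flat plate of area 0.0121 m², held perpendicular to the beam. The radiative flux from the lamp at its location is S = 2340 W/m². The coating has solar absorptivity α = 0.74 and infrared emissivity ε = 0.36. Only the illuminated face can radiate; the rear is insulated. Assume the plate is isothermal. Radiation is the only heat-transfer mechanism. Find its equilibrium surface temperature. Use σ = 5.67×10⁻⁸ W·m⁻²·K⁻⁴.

T ≈ 540 K

At equilibrium, absorbed power = emitted power.
Absorbing cross-section = A = 0.01210 m²; emitting surface = A = 0.01210 m² (ratio 1).
αS·A_cross = εσ·A_surf·T⁴  ⇒  T⁴ = αS/(ε·1σ).
T⁴ = 0.740·2340/(0.36·1·5.67×10⁻⁸) = 8.483×10¹⁰ K⁴.
T = (8.483×10¹⁰)^(1/4).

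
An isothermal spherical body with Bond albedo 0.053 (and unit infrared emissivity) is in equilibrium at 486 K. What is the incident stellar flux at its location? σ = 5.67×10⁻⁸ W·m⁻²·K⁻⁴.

S ≈ 13400 W/m²

(1−a)S·πr² = σ·4πr²·T⁴ ⇒ S = 4σT⁴/(1−a).
S = 4·5.67×10⁻⁸·5.579×10¹⁰/0.947.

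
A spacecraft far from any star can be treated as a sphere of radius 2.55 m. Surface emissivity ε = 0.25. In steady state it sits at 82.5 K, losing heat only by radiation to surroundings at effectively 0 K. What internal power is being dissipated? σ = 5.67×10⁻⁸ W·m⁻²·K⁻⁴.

P ≈ 53.7 W

Steady state: P = εσA T⁴.
A = 4πr² = 81.71 m²; T⁴ = (82.5)⁴ = 4.633×10⁷ K⁴.
P = 0.25 × 5.67×10⁻⁸ × 81.71 × 4.633×10⁷.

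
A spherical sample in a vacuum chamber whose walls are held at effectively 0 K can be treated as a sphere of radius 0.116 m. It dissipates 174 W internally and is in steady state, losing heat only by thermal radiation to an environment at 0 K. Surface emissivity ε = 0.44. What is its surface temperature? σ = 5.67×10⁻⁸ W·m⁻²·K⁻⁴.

Steady state: internal power = radiated power, P = εσA T⁴.
Radiating area A = 4πr² = 0.1691 m².
T⁴ = P/(εσA) = 174/(0.44·5.67×10⁻⁸·0.1691) = 4.125×10¹⁰ K⁴.
T = (4.125×10¹⁰)^(1/4).

T ≈ 451 K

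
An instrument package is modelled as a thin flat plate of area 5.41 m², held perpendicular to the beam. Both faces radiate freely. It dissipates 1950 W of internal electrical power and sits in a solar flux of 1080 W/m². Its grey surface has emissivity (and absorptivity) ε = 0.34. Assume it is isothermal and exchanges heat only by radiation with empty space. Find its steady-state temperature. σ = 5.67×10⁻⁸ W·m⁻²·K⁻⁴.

At steady state, absorbed solar power + internal power = radiated power.
Absorbed: α·S·A_cross = 0.34·1080·5.410 = 1987 W (cross-section A).
Total input = 1987 + 1950 = 3937 W.
Radiated: εσ·A_surf·T⁴ with A_surf = 2A = 10.82 m².
T⁴ = 3937/(0.34·5.67×10⁻⁸·10.82) = 1.887×10¹⁰ K⁴.

T ≈ 371 K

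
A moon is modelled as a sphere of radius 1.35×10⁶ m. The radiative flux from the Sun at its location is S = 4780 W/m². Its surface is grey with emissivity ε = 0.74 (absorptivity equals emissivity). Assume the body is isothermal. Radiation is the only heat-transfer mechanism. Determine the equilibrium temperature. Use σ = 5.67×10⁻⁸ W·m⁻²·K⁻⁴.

T ≈ 381 K

At equilibrium, absorbed power = emitted power.
Absorbing cross-section = πr² = 5.726×10¹² m²; emitting surface = 4πr² = 2.290×10¹³ m² (ratio 4).
εS·A_cross = εσ·A_surf·T⁴  ⇒  T⁴ = S/(4σ)   (ε cancels).
T⁴ = 4780/(4·5.67×10⁻⁸) = 2.108×10¹⁰ K⁴.
T = (2.108×10¹⁰)^(1/4).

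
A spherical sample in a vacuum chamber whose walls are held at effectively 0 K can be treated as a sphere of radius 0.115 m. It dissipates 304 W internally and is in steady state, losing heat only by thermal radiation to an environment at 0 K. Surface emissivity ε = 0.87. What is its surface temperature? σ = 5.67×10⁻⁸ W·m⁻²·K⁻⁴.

Steady state: internal power = radiated power, P = εσA T⁴.
Radiating area A = 4πr² = 0.1662 m².
T⁴ = P/(εσA) = 304/(0.87·5.67×10⁻⁸·0.1662) = 3.708×10¹⁰ K⁴.
T = (3.708×10¹⁰)^(1/4).

T ≈ 439 K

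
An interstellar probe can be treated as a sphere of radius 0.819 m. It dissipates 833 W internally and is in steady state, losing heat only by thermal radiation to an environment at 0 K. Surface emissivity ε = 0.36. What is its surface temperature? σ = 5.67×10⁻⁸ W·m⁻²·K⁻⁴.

Steady state: internal power = radiated power, P = εσA T⁴.
Radiating area A = 4πr² = 8.429 m².
T⁴ = P/(εσA) = 833/(0.36·5.67×10⁻⁸·8.429) = 4.842×10⁹ K⁴.
T = (4.842×10⁹)^(1/4).

T ≈ 264 K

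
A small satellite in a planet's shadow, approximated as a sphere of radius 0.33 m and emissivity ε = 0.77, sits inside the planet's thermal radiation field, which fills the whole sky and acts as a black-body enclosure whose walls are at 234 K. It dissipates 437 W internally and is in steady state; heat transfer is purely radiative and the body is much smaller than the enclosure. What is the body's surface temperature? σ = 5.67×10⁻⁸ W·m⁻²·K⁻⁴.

For a small grey body in a large enclosure, net radiated power = εσA(T⁴ − T_w⁴).
Steady state: P = εσA(T⁴ − T_w⁴) with A = 4πr² = 1.368 m².
T⁴ = P/(εσA) + T_w⁴ = 437/(0.77·5.67×10⁻⁸·1.368) + (234)⁴
    = 7.314×10⁹ + 2.998×10⁹ = 1.031×10¹⁰ K⁴.

T ≈ 319 K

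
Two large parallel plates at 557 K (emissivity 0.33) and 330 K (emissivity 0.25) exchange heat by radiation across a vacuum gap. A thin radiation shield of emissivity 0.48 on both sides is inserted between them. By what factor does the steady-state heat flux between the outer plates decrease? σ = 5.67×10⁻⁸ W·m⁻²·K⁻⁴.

factor ≈ 1.53

Without shield: q₀ = σΔ(T⁴)/(1/ε₁+1/ε₂−1) with denominator 6.030.
With shield the two gaps are in series; the resistances add: (1/ε₁+1/ε_s−1)+(1/ε_s+1/ε₂−1) = 4.114+5.083 = 9.197.
Heat-flux ratio q₀/q = 9.197/6.030.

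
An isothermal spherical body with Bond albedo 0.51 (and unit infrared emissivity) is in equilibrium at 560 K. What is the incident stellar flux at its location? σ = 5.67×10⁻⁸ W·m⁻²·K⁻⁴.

(1−a)S·πr² = σ·4πr²·T⁴ ⇒ S = 4σT⁴/(1−a).
S = 4·5.67×10⁻⁸·9.834×10¹⁰/0.490.

S ≈ 45500 W/m²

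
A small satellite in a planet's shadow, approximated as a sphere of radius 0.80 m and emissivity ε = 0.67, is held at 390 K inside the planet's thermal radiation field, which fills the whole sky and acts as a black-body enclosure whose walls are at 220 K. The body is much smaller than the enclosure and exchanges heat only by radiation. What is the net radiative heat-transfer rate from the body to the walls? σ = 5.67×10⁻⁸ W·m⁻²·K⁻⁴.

P_net ≈ 6350 W

For a small grey body in a large enclosure: P_net = εσA(T_body⁴ − T_wall⁴).
A = 4πr² = 8.042 m²; T_body⁴ − T_wall⁴ = 2.313×10¹⁰ − 2.343×10⁹ = 2.079×10¹⁰ K⁴.
|P_net| = 0.67·5.67×10⁻⁸·8.042·2.079×10¹⁰.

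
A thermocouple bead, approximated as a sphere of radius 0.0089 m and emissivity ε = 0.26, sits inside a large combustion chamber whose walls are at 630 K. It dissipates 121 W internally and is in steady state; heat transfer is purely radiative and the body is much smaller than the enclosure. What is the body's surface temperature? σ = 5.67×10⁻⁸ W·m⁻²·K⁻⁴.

For a small grey body in a large enclosure, net radiated power = εσA(T⁴ − T_w⁴).
Steady state: P = εσA(T⁴ − T_w⁴) with A = 4πr² = 9.954×10⁻⁴ m².
T⁴ = P/(εσA) + T_w⁴ = 121/(0.26·5.67×10⁻⁸·9.954×10⁻⁴) + (630)⁴
    = 8.246×10¹² + 1.575×10¹¹ = 8.403×10¹² K⁴.

T ≈ 1700 K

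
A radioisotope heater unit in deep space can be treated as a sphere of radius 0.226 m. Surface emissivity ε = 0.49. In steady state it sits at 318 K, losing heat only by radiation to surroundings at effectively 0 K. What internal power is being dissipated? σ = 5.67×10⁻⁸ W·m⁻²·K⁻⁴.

P ≈ 182 W

Steady state: P = εσA T⁴.
A = 4πr² = 0.6418 m²; T⁴ = (318)⁴ = 1.023×10¹⁰ K⁴.
P = 0.49 × 5.67×10⁻⁸ × 0.6418 × 1.023×10¹⁰.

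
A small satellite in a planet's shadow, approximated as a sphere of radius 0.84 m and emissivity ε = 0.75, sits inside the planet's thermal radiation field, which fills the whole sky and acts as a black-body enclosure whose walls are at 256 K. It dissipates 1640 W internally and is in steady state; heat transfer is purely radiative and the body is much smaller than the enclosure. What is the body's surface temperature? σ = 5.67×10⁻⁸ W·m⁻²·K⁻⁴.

T ≈ 305 K

For a small grey body in a large enclosure, net radiated power = εσA(T⁴ − T_w⁴).
Steady state: P = εσA(T⁴ − T_w⁴) with A = 4πr² = 8.867 m².
T⁴ = P/(εσA) + T_w⁴ = 1640/(0.75·5.67×10⁻⁸·8.867) + (256)⁴
    = 4.349×10⁹ + 4.295×10⁹ = 8.644×10⁹ K⁴.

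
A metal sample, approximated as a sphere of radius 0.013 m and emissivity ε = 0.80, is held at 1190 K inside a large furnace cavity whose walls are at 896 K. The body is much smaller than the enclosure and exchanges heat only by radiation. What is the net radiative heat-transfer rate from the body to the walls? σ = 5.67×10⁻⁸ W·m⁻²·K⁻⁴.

For a small grey body in a large enclosure: P_net = εσA(T_body⁴ − T_wall⁴).
A = 4πr² = 0.002124 m²; T_body⁴ − T_wall⁴ = 2.005×10¹² − 6.445×10¹¹ = 1.361×10¹² K⁴.
|P_net| = 0.80·5.67×10⁻⁸·0.002124·1.361×10¹².

P_net ≈ 131 W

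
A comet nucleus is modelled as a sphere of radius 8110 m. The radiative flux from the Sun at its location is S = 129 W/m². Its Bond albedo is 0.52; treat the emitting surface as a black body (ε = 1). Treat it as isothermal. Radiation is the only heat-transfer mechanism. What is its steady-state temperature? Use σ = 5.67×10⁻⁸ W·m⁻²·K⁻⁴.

T ≈ 129 K

At equilibrium, absorbed power = emitted power.
Absorbing cross-section = πr² = 2.066×10⁸ m²; emitting surface = 4πr² = 8.265×10⁸ m² (ratio 4).
(1−a)S·A_cross = εσ·A_surf·T⁴  ⇒  T⁴ = (1−a)S/(4σ).
T⁴ = 0.480·129/(4·5.67×10⁻⁸) = 2.730×10⁸ K⁴.
T = (2.730×10⁸)^(1/4).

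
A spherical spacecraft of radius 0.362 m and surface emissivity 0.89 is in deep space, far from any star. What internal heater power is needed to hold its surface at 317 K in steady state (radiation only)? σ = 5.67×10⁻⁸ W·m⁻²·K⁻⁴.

P ≈ 839 W

P = εσ·4πr²·T⁴.
4πr² = 1.647 m²; T⁴ = 1.010×10¹⁰ K⁴.
P = 0.89·5.67×10⁻⁸·1.647·1.010×10¹⁰.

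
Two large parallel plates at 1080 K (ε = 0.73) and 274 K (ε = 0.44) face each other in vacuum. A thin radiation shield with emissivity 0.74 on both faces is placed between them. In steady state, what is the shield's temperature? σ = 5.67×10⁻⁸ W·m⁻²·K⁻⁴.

In steady state the net flux on the hot side equals that on the cold side.
σ(T₁⁴−T_s⁴)/D₁ = σ(T_s⁴−T₂⁴)/D₂, with D₁ = 1/ε₁+1/ε_s−1 = 1.721, D₂ = 1/ε_s+1/ε₂−1 = 2.624.
Solve for T_s⁴: T_s⁴ = (D₂·T₁⁴ + D₁·T₂⁴)/(D₁+D₂) = 8.238×10¹¹ K⁴.

T_s ≈ 953 K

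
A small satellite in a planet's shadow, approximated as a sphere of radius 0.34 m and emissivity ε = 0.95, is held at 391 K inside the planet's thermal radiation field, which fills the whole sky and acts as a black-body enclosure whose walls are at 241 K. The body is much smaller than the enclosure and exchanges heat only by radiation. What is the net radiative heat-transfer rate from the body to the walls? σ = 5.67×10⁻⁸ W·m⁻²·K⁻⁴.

For a small grey body in a large enclosure: P_net = εσA(T_body⁴ − T_wall⁴).
A = 4πr² = 1.453 m²; T_body⁴ − T_wall⁴ = 2.337×10¹⁰ − 3.373×10⁹ = 2.000×10¹⁰ K⁴.
|P_net| = 0.95·5.67×10⁻⁸·1.453·2.000×10¹⁰.

P_net ≈ 1560 W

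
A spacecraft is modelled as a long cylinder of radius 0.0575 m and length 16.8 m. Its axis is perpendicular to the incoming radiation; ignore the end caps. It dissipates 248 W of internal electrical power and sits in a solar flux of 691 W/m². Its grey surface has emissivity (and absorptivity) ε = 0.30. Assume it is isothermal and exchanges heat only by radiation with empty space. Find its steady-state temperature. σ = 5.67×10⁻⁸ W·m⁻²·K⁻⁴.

T ≈ 282 K

At steady state, absorbed solar power + internal power = radiated power.
Absorbed: α·S·A_cross = 0.30·691·1.932 = 400.5 W (cross-section 2rL).
Total input = 400.5 + 248 = 648.5 W.
Radiated: εσ·A_surf·T⁴ with A_surf = 2πrL = 6.070 m².
T⁴ = 648.5/(0.30·5.67×10⁻⁸·6.070) = 6.281×10⁹ K⁴.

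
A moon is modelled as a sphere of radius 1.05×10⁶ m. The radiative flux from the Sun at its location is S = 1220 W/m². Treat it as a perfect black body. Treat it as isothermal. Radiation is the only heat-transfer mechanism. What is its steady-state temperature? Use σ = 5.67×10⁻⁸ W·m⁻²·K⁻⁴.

T ≈ 271 K

At equilibrium, absorbed power = emitted power.
Absorbing cross-section = πr² = 3.464×10¹² m²; emitting surface = 4πr² = 1.385×10¹³ m² (ratio 4).
S·A_cross = εσ·A_surf·T⁴  ⇒  T⁴ = S/(4σ).
T⁴ = 1.00·1220/(4·5.67×10⁻⁸) = 5.379×10⁹ K⁴.
T = (5.379×10⁹)^(1/4).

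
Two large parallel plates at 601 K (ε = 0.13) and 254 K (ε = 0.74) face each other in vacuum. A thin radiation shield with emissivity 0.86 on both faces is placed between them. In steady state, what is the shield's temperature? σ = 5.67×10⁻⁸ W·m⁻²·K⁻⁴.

In steady state the net flux on the hot side equals that on the cold side.
σ(T₁⁴−T_s⁴)/D₁ = σ(T_s⁴−T₂⁴)/D₂, with D₁ = 1/ε₁+1/ε_s−1 = 7.855, D₂ = 1/ε_s+1/ε₂−1 = 1.514.
Solve for T_s⁴: T_s⁴ = (D₂·T₁⁴ + D₁·T₂⁴)/(D₁+D₂) = 2.457×10¹⁰ K⁴.

T_s ≈ 396 K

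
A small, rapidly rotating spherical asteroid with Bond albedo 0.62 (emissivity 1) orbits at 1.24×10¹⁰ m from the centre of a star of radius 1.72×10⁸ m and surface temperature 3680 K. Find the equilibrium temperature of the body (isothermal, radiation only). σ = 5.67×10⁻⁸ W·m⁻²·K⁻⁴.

The star's surface emits σT_*⁴; at distance d the flux is S = σT_*⁴(R_*/d)².
S = 5.67×10⁻⁸·(3680)⁴·(1.72×10⁸/1.24×10¹⁰)² = 2001 W/m².
For an isothermal sphere T⁴ = (1−a)S/(4σ) = 3.352×10⁹ K⁴.

T ≈ 241 K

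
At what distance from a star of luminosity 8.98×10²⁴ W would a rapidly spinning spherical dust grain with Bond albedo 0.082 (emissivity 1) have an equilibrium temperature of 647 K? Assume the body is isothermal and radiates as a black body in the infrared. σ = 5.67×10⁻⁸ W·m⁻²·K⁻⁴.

For an isothermal black-emitting sphere, (1−a)S·πr² = σ·4πr²·T⁴ ⇒ S = 4σT⁴/(1−a).
S = 4·5.67×10⁻⁸·(647)⁴/0.918 = 43290 W/m².
Flux falls as S = L/(4πd²), so d = √(L/(4πS)) = √(8.98×10²⁴/(4π·43290)).

d ≈ 4.06×10⁹ m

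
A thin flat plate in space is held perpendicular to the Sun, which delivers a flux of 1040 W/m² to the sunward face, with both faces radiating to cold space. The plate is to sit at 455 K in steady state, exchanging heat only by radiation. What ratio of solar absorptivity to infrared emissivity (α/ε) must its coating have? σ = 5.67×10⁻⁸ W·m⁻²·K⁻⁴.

Balance: αS·A = εσ·2A·T⁴ ⇒ α/ε = 2σT⁴/S.
α/ε = 2·5.67×10⁻⁸·(455)⁴/1040 = 2·5.67×10⁻⁸·4.286×10¹⁰/1040.

α/ε ≈ 4.67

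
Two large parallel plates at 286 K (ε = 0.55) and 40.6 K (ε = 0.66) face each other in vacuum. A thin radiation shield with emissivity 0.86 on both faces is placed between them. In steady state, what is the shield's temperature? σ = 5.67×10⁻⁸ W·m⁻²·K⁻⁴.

In steady state the net flux on the hot side equals that on the cold side.
σ(T₁⁴−T_s⁴)/D₁ = σ(T_s⁴−T₂⁴)/D₂, with D₁ = 1/ε₁+1/ε_s−1 = 1.981, D₂ = 1/ε_s+1/ε₂−1 = 1.678.
Solve for T_s⁴: T_s⁴ = (D₂·T₁⁴ + D₁·T₂⁴)/(D₁+D₂) = 3.070×10⁹ K⁴.

T_s ≈ 235 K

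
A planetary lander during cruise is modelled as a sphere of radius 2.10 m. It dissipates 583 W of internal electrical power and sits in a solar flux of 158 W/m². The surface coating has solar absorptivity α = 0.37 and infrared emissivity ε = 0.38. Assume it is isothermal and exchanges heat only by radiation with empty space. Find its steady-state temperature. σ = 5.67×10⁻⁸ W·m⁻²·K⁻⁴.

At steady state, absorbed solar power + internal power = radiated power.
Absorbed: α·S·A_cross = 0.37·158·13.85 = 809.9 W (cross-section πr²).
Total input = 809.9 + 583 = 1393 W.
Radiated: εσ·A_surf·T⁴ with A_surf = 4πr² = 55.42 m².
T⁴ = 1393/(0.38·5.67×10⁻⁸·55.42) = 1.167×10⁹ K⁴.

T ≈ 185 K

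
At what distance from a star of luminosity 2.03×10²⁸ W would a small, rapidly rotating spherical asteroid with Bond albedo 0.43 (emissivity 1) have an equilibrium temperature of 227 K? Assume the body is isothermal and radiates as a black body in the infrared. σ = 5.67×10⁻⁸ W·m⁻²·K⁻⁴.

d ≈ 1.24×10¹² m

For an isothermal black-emitting sphere, (1−a)S·πr² = σ·4πr²·T⁴ ⇒ S = 4σT⁴/(1−a).
S = 4·5.67×10⁻⁸·(227)⁴/0.570 = 1057 W/m².
Flux falls as S = L/(4πd²), so d = √(L/(4πS)) = √(2.03×10²⁸/(4π·1057)).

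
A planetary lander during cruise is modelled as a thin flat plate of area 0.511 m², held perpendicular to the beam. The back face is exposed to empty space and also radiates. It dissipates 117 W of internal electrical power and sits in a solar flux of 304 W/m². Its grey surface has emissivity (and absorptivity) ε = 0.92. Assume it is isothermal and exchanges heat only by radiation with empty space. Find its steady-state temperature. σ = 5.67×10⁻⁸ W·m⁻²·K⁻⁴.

At steady state, absorbed solar power + internal power = radiated power.
Absorbed: α·S·A_cross = 0.92·304·0.5110 = 142.9 W (cross-section A).
Total input = 142.9 + 117 = 259.9 W.
Radiated: εσ·A_surf·T⁴ with A_surf = 2A = 1.022 m².
T⁴ = 259.9/(0.92·5.67×10⁻⁸·1.022) = 4.875×10⁹ K⁴.

T ≈ 264 K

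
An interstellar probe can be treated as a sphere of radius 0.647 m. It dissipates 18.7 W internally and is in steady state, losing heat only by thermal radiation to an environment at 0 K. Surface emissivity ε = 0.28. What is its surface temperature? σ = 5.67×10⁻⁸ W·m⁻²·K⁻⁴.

T ≈ 122 K

Steady state: internal power = radiated power, P = εσA T⁴.
Radiating area A = 4πr² = 5.260 m².
T⁴ = P/(εσA) = 18.7/(0.28·5.67×10⁻⁸·5.260) = 2.239×10⁸ K⁴.
T = (2.239×10⁸)^(1/4).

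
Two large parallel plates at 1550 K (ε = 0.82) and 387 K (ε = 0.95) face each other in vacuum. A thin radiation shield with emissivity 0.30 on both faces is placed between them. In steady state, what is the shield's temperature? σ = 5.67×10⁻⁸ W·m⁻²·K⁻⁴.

In steady state the net flux on the hot side equals that on the cold side.
σ(T₁⁴−T_s⁴)/D₁ = σ(T_s⁴−T₂⁴)/D₂, with D₁ = 1/ε₁+1/ε_s−1 = 3.553, D₂ = 1/ε_s+1/ε₂−1 = 3.386.
Solve for T_s⁴: T_s⁴ = (D₂·T₁⁴ + D₁·T₂⁴)/(D₁+D₂) = 2.828×10¹² K⁴.

T_s ≈ 1300 K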